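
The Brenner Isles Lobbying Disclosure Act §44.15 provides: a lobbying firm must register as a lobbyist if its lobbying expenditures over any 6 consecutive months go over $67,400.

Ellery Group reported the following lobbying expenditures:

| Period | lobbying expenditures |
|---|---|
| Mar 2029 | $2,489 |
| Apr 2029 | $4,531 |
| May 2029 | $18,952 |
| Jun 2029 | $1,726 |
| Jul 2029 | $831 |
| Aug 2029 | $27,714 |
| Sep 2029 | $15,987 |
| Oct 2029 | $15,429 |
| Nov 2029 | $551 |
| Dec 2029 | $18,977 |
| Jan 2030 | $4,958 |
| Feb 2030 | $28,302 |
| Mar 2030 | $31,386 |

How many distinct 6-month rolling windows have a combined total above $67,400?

6

Mar 2029–Aug 2029: $2,489 + $4,531 + $18,952 + $1,726 + $831 + $27,714 = $56,243 (under)
Apr 2029–Sep 2029: $4,531 + $18,952 + $1,726 + $831 + $27,714 + $15,987 = $69,741 (over)
May 2029–Oct 2029: $18,952 + $1,726 + $831 + $27,714 + $15,987 + $15,429 = $80,639 (over)
Jun 2029–Nov 2029: $1,726 + $831 + $27,714 + $15,987 + $15,429 + $551 = $62,238 (under)
Jul 2029–Dec 2029: $831 + $27,714 + $15,987 + $15,429 + $551 + $18,977 = $79,489 (over)
Aug 2029–Jan 2030: $27,714 + $15,987 + $15,429 + $551 + $18,977 + $4,958 = $83,616 (over)
Sep 2029–Feb 2030: $15,987 + $15,429 + $551 + $18,977 + $4,958 + $28,302 = $84,204 (over)
Oct 2029–Mar 2030: $15,429 + $551 + $18,977 + $4,958 + $28,302 + $31,386 = $99,603 (over)
6 windows exceed the threshold.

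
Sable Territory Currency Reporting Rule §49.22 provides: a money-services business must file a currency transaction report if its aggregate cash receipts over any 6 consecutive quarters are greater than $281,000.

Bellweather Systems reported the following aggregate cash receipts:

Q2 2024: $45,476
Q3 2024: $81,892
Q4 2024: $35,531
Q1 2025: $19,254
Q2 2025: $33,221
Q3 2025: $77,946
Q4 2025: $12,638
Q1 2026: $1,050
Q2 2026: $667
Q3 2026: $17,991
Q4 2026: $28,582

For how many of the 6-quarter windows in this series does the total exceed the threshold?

Q2 2024–Q3 2025: $45,476 + $81,892 + $35,531 + $19,254 + $33,221 + $77,946 = $293,320 (over)
Q3 2024–Q4 2025: $81,892 + $35,531 + $19,254 + $33,221 + $77,946 + $12,638 = $260,482 (under)
Q4 2024–Q1 2026: $35,531 + $19,254 + $33,221 + $77,946 + $12,638 + $1,050 = $179,640 (under)
Q1 2025–Q2 2026: $19,254 + $33,221 + $77,946 + $12,638 + $1,050 + $667 = $144,776 (under)
Q2 2025–Q3 2026: $33,221 + $77,946 + $12,638 + $1,050 + $667 + $17,991 = $143,513 (under)
Q3 2025–Q4 2026: $77,946 + $12,638 + $1,050 + $667 + $17,991 + $28,582 = $138,874 (under)
1 window exceeds the threshold.

1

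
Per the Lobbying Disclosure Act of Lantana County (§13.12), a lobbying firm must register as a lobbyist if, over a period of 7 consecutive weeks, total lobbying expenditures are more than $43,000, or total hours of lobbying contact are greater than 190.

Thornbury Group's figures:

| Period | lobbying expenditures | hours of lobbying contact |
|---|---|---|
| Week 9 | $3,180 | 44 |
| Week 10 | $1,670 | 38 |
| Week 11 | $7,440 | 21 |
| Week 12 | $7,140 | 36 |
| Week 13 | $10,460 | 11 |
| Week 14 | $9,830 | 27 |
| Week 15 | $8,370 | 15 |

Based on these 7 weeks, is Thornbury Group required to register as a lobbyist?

Total lobbying expenditures: $3,180 + $1,670 + $7,440 + $7,140 + $10,460 + $9,830 + $8,370 = $48,090 (> $43,000).
Total hours of lobbying contact: 44 + 38 + 21 + 36 + 11 + 27 + 15 = 192 (> 190).
The test is 'or': at least one threshold is exceeded.

Yes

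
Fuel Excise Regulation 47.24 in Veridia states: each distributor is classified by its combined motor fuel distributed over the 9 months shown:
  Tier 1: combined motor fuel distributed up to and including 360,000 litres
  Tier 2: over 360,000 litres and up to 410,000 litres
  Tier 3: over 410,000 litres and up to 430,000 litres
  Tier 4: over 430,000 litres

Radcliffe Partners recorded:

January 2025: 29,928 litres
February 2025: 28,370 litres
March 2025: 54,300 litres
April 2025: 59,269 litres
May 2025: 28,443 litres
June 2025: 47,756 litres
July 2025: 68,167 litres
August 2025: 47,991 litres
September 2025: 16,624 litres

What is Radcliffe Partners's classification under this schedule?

Tier 2

Combined motor fuel distributed: 29,928 litres + 28,370 litres + 54,300 litres + 59,269 litres + 28,443 litres + 47,756 litres + 68,167 litres + 47,991 litres + 16,624 litres = 380,848 litres.
360,000 litres < 380,848 litres ≤ 410,000 litres, so Tier 2 applies.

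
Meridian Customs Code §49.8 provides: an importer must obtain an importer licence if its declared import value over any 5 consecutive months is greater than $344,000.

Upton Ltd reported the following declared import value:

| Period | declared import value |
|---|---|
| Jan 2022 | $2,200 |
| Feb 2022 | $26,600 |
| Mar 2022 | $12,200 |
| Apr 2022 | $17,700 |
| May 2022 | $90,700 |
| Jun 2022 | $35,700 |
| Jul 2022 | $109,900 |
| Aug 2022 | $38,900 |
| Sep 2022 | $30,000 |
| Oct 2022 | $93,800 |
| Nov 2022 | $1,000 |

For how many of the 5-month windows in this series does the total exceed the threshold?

Jan 2022–May 2022: $2,200 + $26,600 + $12,200 + $17,700 + $90,700 = $149,400 (under)
Feb 2022–Jun 2022: $26,600 + $12,200 + $17,700 + $90,700 + $35,700 = $182,900 (under)
Mar 2022–Jul 2022: $12,200 + $17,700 + $90,700 + $35,700 + $109,900 = $266,200 (under)
Apr 2022–Aug 2022: $17,700 + $90,700 + $35,700 + $109,900 + $38,900 = $292,900 (under)
May 2022–Sep 2022: $90,700 + $35,700 + $109,900 + $38,900 + $30,000 = $305,200 (under)
Jun 2022–Oct 2022: $35,700 + $109,900 + $38,900 + $30,000 + $93,800 = $308,300 (under)
Jul 2022–Nov 2022: $109,900 + $38,900 + $30,000 + $93,800 + $1,000 = $273,600 (under)
0 windows exceed the threshold.

0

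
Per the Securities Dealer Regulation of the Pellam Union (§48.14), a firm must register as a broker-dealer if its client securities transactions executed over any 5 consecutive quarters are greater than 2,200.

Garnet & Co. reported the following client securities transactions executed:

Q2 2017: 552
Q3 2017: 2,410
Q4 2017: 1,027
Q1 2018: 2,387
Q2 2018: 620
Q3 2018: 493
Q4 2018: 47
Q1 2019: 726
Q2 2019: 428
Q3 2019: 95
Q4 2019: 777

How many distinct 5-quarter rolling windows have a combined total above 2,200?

Q2 2017–Q2 2018: 552 + 2,410 + 1,027 + 2,387 + 620 = 6,996 (over)
Q3 2017–Q3 2018: 2,410 + 1,027 + 2,387 + 620 + 493 = 6,937 (over)
Q4 2017–Q4 2018: 1,027 + 2,387 + 620 + 493 + 47 = 4,574 (over)
Q1 2018–Q1 2019: 2,387 + 620 + 493 + 47 + 726 = 4,273 (over)
Q2 2018–Q2 2019: 620 + 493 + 47 + 726 + 428 = 2,314 (over)
Q3 2018–Q3 2019: 493 + 47 + 726 + 428 + 95 = 1,789 (under)
Q4 2018–Q4 2019: 47 + 726 + 428 + 95 + 777 = 2,073 (under)
5 windows exceed the threshold.

5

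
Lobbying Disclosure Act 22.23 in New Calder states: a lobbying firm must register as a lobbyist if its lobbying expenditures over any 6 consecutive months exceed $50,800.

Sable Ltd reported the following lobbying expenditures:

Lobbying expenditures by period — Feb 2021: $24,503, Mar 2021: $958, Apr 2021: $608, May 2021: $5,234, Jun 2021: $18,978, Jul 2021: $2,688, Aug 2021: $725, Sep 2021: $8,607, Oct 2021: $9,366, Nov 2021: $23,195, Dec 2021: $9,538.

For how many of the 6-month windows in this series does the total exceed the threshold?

3

Feb 2021–Jul 2021: $24,503 + $958 + $608 + $5,234 + $18,978 + $2,688 = $52,969 (over)
Mar 2021–Aug 2021: $958 + $608 + $5,234 + $18,978 + $2,688 + $725 = $29,191 (under)
Apr 2021–Sep 2021: $608 + $5,234 + $18,978 + $2,688 + $725 + $8,607 = $36,840 (under)
May 2021–Oct 2021: $5,234 + $18,978 + $2,688 + $725 + $8,607 + $9,366 = $45,598 (under)
Jun 2021–Nov 2021: $18,978 + $2,688 + $725 + $8,607 + $9,366 + $23,195 = $63,559 (over)
Jul 2021–Dec 2021: $2,688 + $725 + $8,607 + $9,366 + $23,195 + $9,538 = $54,119 (over)
3 windows exceed the threshold.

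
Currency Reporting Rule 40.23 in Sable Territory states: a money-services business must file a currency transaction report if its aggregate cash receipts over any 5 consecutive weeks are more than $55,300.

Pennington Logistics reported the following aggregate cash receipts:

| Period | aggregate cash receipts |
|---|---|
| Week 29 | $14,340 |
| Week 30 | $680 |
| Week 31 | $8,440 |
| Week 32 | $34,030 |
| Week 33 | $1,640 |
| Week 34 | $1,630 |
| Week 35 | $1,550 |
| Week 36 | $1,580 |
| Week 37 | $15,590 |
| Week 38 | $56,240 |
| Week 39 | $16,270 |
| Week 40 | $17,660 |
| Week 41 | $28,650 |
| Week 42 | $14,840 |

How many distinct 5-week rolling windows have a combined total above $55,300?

6

Week 29–Week 33: $14,340 + $680 + $8,440 + $34,030 + $1,640 = $59,130 (over)
Week 30–Week 34: $680 + $8,440 + $34,030 + $1,640 + $1,630 = $46,420 (under)
Week 31–Week 35: $8,440 + $34,030 + $1,640 + $1,630 + $1,550 = $47,290 (under)
Week 32–Week 36: $34,030 + $1,640 + $1,630 + $1,550 + $1,580 = $40,430 (under)
Week 33–Week 37: $1,640 + $1,630 + $1,550 + $1,580 + $15,590 = $21,990 (under)
Week 34–Week 38: $1,630 + $1,550 + $1,580 + $15,590 + $56,240 = $76,590 (over)
Week 35–Week 39: $1,550 + $1,580 + $15,590 + $56,240 + $16,270 = $91,230 (over)
Week 36–Week 40: $1,580 + $15,590 + $56,240 + $16,270 + $17,660 = $107,340 (over)
Week 37–Week 41: $15,590 + $56,240 + $16,270 + $17,660 + $28,650 = $134,410 (over)
Week 38–Week 42: $56,240 + $16,270 + $17,660 + $28,650 + $14,840 = $133,660 (over)
6 windows exceed the threshold.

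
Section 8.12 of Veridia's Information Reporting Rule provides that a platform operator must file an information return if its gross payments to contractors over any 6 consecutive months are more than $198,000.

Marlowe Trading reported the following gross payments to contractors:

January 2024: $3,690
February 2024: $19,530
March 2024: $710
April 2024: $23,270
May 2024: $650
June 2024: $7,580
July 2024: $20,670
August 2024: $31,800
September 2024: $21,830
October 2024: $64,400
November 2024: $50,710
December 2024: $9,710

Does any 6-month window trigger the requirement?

January 2024–June 2024: $3,690 + $19,530 + $710 + $23,270 + $650 + $7,580 = $55,430 (under)
February 2024–July 2024: $19,530 + $710 + $23,270 + $650 + $7,580 + $20,670 = $72,410 (under)
March 2024–August 2024: $710 + $23,270 + $650 + $7,580 + $20,670 + $31,800 = $84,680 (under)
April 2024–September 2024: $23,270 + $650 + $7,580 + $20,670 + $31,800 + $21,830 = $105,800 (under)
May 2024–October 2024: $650 + $7,580 + $20,670 + $31,800 + $21,830 + $64,400 = $146,930 (under)
June 2024–November 2024: $7,580 + $20,670 + $31,800 + $21,830 + $64,400 + $50,710 = $196,990 (under)
July 2024–December 2024: $20,670 + $31,800 + $21,830 + $64,400 + $50,710 + $9,710 = $199,120 (over)
At least one window exceeds $198,000.

Yes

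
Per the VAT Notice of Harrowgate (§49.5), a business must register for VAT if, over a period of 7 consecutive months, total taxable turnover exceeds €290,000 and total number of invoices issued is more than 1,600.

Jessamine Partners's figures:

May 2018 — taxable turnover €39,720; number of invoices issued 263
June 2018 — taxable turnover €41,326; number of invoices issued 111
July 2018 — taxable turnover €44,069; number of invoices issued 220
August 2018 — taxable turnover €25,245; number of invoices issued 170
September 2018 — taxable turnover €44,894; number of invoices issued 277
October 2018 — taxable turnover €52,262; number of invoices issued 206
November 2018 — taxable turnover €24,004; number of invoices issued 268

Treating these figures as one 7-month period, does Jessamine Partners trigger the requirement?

No

Total taxable turnover: €39,720 + €41,326 + €44,069 + €25,245 + €44,894 + €52,262 + €24,004 = €271,520 (≤ €290,000).
Total number of invoices issued: 263 + 111 + 220 + 170 + 277 + 206 + 268 = 1,515 (≤ 1,600).
The test is 'and': the rule requires both, and at least one is not exceeded.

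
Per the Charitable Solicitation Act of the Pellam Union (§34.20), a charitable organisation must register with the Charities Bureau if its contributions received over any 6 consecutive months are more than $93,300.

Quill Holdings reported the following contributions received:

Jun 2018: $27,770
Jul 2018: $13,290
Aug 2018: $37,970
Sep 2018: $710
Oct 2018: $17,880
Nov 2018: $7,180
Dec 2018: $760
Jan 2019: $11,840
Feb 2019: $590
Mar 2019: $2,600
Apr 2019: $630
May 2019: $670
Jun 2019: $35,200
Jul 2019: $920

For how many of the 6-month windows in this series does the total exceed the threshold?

1

Jun 2018–Nov 2018: $27,770 + $13,290 + $37,970 + $710 + $17,880 + $7,180 = $104,800 (over)
Jul 2018–Dec 2018: $13,290 + $37,970 + $710 + $17,880 + $7,180 + $760 = $77,790 (under)
Aug 2018–Jan 2019: $37,970 + $710 + $17,880 + $7,180 + $760 + $11,840 = $76,340 (under)
Sep 2018–Feb 2019: $710 + $17,880 + $7,180 + $760 + $11,840 + $590 = $38,960 (under)
Oct 2018–Mar 2019: $17,880 + $7,180 + $760 + $11,840 + $590 + $2,600 = $40,850 (under)
Nov 2018–Apr 2019: $7,180 + $760 + $11,840 + $590 + $2,600 + $630 = $23,600 (under)
Dec 2018–May 2019: $760 + $11,840 + $590 + $2,600 + $630 + $670 = $17,090 (under)
Jan 2019–Jun 2019: $11,840 + $590 + $2,600 + $630 + $670 + $35,200 = $51,530 (under)
Feb 2019–Jul 2019: $590 + $2,600 + $630 + $670 + $35,200 + $920 = $40,610 (under)
1 window exceeds the threshold.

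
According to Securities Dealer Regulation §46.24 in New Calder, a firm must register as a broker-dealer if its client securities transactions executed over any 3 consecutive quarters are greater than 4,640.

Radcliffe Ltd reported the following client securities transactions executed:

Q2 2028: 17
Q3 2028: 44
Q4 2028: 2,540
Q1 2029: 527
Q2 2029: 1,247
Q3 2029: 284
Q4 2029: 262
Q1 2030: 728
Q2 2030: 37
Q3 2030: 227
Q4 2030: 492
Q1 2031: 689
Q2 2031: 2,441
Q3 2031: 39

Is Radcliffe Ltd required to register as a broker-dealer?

No

Q2 2028–Q4 2028: 17 + 44 + 2,540 = 2,601 (under)
Q3 2028–Q1 2029: 44 + 2,540 + 527 = 3,111 (under)
Q4 2028–Q2 2029: 2,540 + 527 + 1,247 = 4,314 (under)
Q1 2029–Q3 2029: 527 + 1,247 + 284 = 2,058 (under)
Q2 2029–Q4 2029: 1,247 + 284 + 262 = 1,793 (under)
Q3 2029–Q1 2030: 284 + 262 + 728 = 1,274 (under)
Q4 2029–Q2 2030: 262 + 728 + 37 = 1,027 (under)
Q1 2030–Q3 2030: 728 + 37 + 227 = 992 (under)
Q2 2030–Q4 2030: 37 + 227 + 492 = 756 (under)
Q3 2030–Q1 2031: 227 + 492 + 689 = 1,408 (under)
Q4 2030–Q2 2031: 492 + 689 + 2,441 = 3,622 (under)
Q1 2031–Q3 2031: 689 + 2,441 + 39 = 3,169 (under)
No window exceeds 4,640.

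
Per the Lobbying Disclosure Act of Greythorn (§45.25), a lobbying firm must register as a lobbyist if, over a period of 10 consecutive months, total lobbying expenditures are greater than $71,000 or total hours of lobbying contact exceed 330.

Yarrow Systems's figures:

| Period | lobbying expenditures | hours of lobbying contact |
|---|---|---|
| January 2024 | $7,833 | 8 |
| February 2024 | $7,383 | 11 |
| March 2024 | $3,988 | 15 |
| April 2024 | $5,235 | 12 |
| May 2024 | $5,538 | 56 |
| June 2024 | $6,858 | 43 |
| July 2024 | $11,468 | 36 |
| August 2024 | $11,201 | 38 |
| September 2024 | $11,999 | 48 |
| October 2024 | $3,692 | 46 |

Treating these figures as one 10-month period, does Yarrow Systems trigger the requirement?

Total lobbying expenditures: $7,833 + $7,383 + $3,988 + $5,235 + $5,538 + $6,858 + $11,468 + $11,201 + $11,999 + $3,692 = $75,195 (> $71,000).
Total hours of lobbying contact: 8 + 11 + 15 + 12 + 56 + 43 + 36 + 38 + 48 + 46 = 313 (≤ 330).
The test is 'or': at least one threshold is exceeded.

Yes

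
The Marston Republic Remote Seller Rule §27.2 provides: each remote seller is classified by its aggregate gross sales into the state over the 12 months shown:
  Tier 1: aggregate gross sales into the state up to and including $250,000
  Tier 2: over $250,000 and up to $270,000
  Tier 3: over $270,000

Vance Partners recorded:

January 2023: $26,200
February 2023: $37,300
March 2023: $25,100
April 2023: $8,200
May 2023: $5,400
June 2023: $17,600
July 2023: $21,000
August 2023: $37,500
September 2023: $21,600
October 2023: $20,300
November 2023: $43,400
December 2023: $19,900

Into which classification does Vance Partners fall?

Tier 3

Aggregate gross sales into the state: $26,200 + $37,300 + $25,100 + $8,200 + $5,400 + $17,600 + $21,000 + $37,500 + $21,600 + $20,300 + $43,400 + $19,900 = $283,500.
$283,500 > $270,000, so Tier 3 applies.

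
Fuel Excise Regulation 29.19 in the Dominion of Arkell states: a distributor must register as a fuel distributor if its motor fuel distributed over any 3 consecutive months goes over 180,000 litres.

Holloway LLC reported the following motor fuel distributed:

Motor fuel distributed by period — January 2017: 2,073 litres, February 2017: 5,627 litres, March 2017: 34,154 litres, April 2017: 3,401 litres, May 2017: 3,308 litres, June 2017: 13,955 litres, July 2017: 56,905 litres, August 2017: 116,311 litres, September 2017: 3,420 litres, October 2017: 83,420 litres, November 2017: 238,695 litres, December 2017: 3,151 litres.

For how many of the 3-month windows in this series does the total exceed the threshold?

January 2017–March 2017: 2,073 litres + 5,627 litres + 34,154 litres = 41,854 litres (under)
February 2017–April 2017: 5,627 litres + 34,154 litres + 3,401 litres = 43,182 litres (under)
March 2017–May 2017: 34,154 litres + 3,401 litres + 3,308 litres = 40,863 litres (under)
April 2017–June 2017: 3,401 litres + 3,308 litres + 13,955 litres = 20,664 litres (under)
May 2017–July 2017: 3,308 litres + 13,955 litres + 56,905 litres = 74,168 litres (under)
June 2017–August 2017: 13,955 litres + 56,905 litres + 116,311 litres = 187,171 litres (over)
July 2017–September 2017: 56,905 litres + 116,311 litres + 3,420 litres = 176,636 litres (under)
August 2017–October 2017: 116,311 litres + 3,420 litres + 83,420 litres = 203,151 litres (over)
September 2017–November 2017: 3,420 litres + 83,420 litres + 238,695 litres = 325,535 litres (over)
October 2017–December 2017: 83,420 litres + 238,695 litres + 3,151 litres = 325,266 litres (over)
4 windows exceed the threshold.

4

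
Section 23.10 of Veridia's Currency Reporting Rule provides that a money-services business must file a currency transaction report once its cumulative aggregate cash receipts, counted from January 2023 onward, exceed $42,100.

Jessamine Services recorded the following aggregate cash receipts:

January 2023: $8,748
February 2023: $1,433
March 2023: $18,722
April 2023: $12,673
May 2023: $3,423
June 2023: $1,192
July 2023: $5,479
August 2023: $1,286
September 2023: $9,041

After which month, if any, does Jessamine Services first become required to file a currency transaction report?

Through January 2023: $8,748
Through February 2023: $10,181
Through March 2023: $28,903
Through April 2023: $41,576
Through May 2023: $44,999 ← exceeds threshold

May 2023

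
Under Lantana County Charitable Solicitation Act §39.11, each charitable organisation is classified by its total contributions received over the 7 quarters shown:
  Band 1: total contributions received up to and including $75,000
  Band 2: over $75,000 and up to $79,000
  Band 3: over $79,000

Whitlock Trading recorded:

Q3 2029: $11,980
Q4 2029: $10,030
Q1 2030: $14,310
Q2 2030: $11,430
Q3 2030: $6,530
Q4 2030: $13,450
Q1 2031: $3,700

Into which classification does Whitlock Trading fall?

Band 1

Total contributions received: $11,980 + $10,030 + $14,310 + $11,430 + $6,530 + $13,450 + $3,700 = $71,430.
$71,430 ≤ $75,000, so Band 1 applies.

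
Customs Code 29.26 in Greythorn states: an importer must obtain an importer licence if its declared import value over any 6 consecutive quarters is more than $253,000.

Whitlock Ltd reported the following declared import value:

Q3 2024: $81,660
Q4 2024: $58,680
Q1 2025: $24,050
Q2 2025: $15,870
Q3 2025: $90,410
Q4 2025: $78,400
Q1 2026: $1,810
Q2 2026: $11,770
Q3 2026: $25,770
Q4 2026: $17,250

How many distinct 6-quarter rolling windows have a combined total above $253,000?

2

Q3 2024–Q4 2025: $81,660 + $58,680 + $24,050 + $15,870 + $90,410 + $78,400 = $349,070 (over)
Q4 2024–Q1 2026: $58,680 + $24,050 + $15,870 + $90,410 + $78,400 + $1,810 = $269,220 (over)
Q1 2025–Q2 2026: $24,050 + $15,870 + $90,410 + $78,400 + $1,810 + $11,770 = $222,310 (under)
Q2 2025–Q3 2026: $15,870 + $90,410 + $78,400 + $1,810 + $11,770 + $25,770 = $224,030 (under)
Q3 2025–Q4 2026: $90,410 + $78,400 + $1,810 + $11,770 + $25,770 + $17,250 = $225,410 (under)
2 windows exceed the threshold.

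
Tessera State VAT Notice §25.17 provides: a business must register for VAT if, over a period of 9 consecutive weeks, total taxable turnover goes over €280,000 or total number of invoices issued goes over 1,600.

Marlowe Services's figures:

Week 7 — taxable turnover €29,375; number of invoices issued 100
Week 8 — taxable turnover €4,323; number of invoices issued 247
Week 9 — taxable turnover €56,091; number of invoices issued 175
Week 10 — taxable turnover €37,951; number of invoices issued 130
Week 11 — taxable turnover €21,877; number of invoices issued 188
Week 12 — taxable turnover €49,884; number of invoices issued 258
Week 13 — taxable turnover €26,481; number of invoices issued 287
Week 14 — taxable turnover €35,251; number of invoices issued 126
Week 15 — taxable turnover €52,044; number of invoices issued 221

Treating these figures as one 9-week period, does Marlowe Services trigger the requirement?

Yes

Total taxable turnover: €29,375 + €4,323 + €56,091 + €37,951 + €21,877 + €49,884 + €26,481 + €35,251 + €52,044 = €313,277 (> €280,000).
Total number of invoices issued: 100 + 247 + 175 + 130 + 188 + 258 + 287 + 126 + 221 = 1,732 (> 1,600).
The test is 'or': at least one threshold is exceeded.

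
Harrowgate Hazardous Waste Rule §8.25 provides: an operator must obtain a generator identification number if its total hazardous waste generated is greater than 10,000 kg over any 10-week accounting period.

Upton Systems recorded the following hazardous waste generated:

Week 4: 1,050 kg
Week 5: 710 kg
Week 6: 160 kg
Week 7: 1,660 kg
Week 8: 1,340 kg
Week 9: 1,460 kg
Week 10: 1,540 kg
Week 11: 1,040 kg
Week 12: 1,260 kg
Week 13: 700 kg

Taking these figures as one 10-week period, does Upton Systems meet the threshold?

Yes

Total hazardous waste generated: 1,050 kg + 710 kg + 160 kg + 1,660 kg + 1,340 kg + 1,460 kg + 1,540 kg + 1,040 kg + 1,260 kg + 700 kg = 10,920 kg.
10,920 kg > 10,000 kg, so the threshold is exceeded.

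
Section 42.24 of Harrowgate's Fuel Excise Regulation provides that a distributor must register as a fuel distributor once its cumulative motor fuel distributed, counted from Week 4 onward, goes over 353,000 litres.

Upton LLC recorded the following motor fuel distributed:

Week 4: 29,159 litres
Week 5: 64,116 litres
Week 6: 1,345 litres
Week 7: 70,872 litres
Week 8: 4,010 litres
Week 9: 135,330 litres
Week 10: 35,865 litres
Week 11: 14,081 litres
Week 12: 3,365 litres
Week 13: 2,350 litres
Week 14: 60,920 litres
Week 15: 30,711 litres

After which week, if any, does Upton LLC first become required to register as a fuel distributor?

Through Week 4: 29,159 litres
Through Week 5: 93,275 litres
Through Week 6: 94,620 litres
Through Week 7: 165,492 litres
Through Week 8: 169,502 litres
Through Week 9: 304,832 litres
Through Week 10: 340,697 litres
Through Week 11: 354,778 litres ← exceeds threshold

Week 11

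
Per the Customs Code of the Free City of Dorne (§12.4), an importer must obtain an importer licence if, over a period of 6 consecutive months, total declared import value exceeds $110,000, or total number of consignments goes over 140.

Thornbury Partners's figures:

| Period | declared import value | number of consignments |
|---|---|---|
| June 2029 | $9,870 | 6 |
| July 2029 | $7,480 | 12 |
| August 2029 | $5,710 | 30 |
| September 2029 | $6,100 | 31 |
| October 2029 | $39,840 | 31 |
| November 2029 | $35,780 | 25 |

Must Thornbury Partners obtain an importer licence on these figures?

No

Total declared import value: $9,870 + $7,480 + $5,710 + $6,100 + $39,840 + $35,780 = $104,780 (≤ $110,000).
Total number of consignments: 6 + 12 + 30 + 31 + 31 + 25 = 135 (≤ 140).
The test is 'or': neither threshold is exceeded.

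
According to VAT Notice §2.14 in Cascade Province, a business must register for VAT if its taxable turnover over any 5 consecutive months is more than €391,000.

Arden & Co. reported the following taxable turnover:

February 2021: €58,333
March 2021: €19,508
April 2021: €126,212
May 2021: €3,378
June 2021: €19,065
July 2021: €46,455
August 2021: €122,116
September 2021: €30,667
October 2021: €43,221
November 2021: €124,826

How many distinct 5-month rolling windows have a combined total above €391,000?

0

February 2021–June 2021: €58,333 + €19,508 + €126,212 + €3,378 + €19,065 = €226,496 (under)
March 2021–July 2021: €19,508 + €126,212 + €3,378 + €19,065 + €46,455 = €214,618 (under)
April 2021–August 2021: €126,212 + €3,378 + €19,065 + €46,455 + €122,116 = €317,226 (under)
May 2021–September 2021: €3,378 + €19,065 + €46,455 + €122,116 + €30,667 = €221,681 (under)
June 2021–October 2021: €19,065 + €46,455 + €122,116 + €30,667 + €43,221 = €261,524 (under)
July 2021–November 2021: €46,455 + €122,116 + €30,667 + €43,221 + €124,826 = €367,285 (under)
0 windows exceed the threshold.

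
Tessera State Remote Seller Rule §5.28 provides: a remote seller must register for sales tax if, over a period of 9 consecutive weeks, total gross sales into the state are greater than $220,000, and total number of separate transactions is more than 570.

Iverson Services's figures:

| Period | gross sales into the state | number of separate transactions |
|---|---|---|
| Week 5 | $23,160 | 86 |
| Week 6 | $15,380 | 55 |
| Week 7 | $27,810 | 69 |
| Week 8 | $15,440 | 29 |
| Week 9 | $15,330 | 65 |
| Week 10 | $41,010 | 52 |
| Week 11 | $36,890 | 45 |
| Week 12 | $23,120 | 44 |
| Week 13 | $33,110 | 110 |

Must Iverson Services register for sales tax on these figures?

No

Total gross sales into the state: $23,160 + $15,380 + $27,810 + $15,440 + $15,330 + $41,010 + $36,890 + $23,120 + $33,110 = $231,250 (> $220,000).
Total number of separate transactions: 86 + 55 + 69 + 29 + 65 + 52 + 45 + 44 + 110 = 555 (≤ 570).
The test is 'and': the rule requires both, and at least one is not exceeded.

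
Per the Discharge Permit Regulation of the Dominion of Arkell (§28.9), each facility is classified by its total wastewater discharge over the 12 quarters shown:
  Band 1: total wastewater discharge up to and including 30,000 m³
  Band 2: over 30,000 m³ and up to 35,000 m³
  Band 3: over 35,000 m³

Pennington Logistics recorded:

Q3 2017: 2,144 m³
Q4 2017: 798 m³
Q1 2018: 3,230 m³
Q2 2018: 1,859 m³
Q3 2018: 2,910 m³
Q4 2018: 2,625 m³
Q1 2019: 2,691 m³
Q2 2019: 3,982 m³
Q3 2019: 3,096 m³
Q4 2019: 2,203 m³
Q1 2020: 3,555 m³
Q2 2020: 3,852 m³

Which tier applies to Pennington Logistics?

Band 2

Total wastewater discharge: 2,144 m³ + 798 m³ + 3,230 m³ + 1,859 m³ + 2,910 m³ + 2,625 m³ + 2,691 m³ + 3,982 m³ + 3,096 m³ + 2,203 m³ + 3,555 m³ + 3,852 m³ = 32,945 m³.
30,000 m³ < 32,945 m³ ≤ 35,000 m³, so Band 2 applies.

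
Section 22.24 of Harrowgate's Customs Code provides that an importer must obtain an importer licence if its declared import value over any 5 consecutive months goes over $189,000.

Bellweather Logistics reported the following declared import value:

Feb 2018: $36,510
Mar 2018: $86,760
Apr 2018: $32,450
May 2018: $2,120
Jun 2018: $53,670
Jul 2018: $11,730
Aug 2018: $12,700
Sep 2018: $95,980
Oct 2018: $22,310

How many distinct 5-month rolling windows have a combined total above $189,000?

2

Feb 2018–Jun 2018: $36,510 + $86,760 + $32,450 + $2,120 + $53,670 = $211,510 (over)
Mar 2018–Jul 2018: $86,760 + $32,450 + $2,120 + $53,670 + $11,730 = $186,730 (under)
Apr 2018–Aug 2018: $32,450 + $2,120 + $53,670 + $11,730 + $12,700 = $112,670 (under)
May 2018–Sep 2018: $2,120 + $53,670 + $11,730 + $12,700 + $95,980 = $176,200 (under)
Jun 2018–Oct 2018: $53,670 + $11,730 + $12,700 + $95,980 + $22,310 = $196,390 (over)
2 windows exceed the threshold.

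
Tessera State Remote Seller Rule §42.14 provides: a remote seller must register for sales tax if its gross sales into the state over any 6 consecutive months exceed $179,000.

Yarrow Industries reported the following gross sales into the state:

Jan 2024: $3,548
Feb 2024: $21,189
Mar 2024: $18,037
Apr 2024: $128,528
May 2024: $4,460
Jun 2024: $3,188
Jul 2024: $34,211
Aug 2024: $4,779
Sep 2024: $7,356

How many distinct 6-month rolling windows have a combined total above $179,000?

3

Jan 2024–Jun 2024: $3,548 + $21,189 + $18,037 + $128,528 + $4,460 + $3,188 = $178,950 (under)
Feb 2024–Jul 2024: $21,189 + $18,037 + $128,528 + $4,460 + $3,188 + $34,211 = $209,613 (over)
Mar 2024–Aug 2024: $18,037 + $128,528 + $4,460 + $3,188 + $34,211 + $4,779 = $193,203 (over)
Apr 2024–Sep 2024: $128,528 + $4,460 + $3,188 + $34,211 + $4,779 + $7,356 = $182,522 (over)
3 windows exceed the threshold.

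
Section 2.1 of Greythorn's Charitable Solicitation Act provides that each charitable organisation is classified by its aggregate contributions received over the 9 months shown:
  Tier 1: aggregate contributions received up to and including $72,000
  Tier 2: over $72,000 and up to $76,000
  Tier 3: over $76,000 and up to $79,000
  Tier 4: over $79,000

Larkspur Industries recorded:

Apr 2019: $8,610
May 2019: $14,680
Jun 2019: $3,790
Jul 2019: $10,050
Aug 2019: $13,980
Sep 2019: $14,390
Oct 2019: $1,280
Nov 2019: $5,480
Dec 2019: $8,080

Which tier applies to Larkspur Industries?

Tier 4

Aggregate contributions received: $8,610 + $14,680 + $3,790 + $10,050 + $13,980 + $14,390 + $1,280 + $5,480 + $8,080 = $80,340.
$80,340 > $79,000, so Tier 4 applies.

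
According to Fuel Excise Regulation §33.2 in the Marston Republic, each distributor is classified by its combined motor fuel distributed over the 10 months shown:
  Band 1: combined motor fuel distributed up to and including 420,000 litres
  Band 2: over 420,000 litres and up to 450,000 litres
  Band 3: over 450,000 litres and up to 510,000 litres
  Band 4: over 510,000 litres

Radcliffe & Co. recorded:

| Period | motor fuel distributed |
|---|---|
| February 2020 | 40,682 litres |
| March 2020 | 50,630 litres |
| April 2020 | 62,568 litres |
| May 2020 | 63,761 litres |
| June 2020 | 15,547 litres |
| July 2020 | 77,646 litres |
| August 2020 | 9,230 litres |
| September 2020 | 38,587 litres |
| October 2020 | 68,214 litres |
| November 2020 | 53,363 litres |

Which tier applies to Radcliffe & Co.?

Band 3

Combined motor fuel distributed: 40,682 litres + 50,630 litres + 62,568 litres + 63,761 litres + 15,547 litres + 77,646 litres + 9,230 litres + 38,587 litres + 68,214 litres + 53,363 litres = 480,228 litres.
450,000 litres < 480,228 litres ≤ 510,000 litres, so Band 3 applies.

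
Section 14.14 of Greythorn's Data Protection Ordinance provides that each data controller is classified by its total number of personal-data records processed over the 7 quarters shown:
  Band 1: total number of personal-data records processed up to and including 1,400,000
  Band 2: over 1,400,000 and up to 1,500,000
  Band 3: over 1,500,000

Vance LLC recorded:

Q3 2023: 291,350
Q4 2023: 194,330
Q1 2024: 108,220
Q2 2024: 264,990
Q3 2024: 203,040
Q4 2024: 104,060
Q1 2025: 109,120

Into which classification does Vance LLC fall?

Total number of personal-data records processed: 291,350 + 194,330 + 108,220 + 264,990 + 203,040 + 104,060 + 109,120 = 1,275,110.
1,275,110 ≤ 1,400,000, so Band 1 applies.

Band 1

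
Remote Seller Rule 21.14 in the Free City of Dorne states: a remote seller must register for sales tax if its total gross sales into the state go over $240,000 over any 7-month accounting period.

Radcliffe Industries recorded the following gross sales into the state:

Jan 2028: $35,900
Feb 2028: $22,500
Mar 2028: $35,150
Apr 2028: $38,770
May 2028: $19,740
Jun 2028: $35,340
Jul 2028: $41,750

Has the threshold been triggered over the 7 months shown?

Total gross sales into the state: $35,900 + $22,500 + $35,150 + $38,770 + $19,740 + $35,340 + $41,750 = $229,150.
$229,150 ≤ $240,000, so the threshold is not exceeded.

No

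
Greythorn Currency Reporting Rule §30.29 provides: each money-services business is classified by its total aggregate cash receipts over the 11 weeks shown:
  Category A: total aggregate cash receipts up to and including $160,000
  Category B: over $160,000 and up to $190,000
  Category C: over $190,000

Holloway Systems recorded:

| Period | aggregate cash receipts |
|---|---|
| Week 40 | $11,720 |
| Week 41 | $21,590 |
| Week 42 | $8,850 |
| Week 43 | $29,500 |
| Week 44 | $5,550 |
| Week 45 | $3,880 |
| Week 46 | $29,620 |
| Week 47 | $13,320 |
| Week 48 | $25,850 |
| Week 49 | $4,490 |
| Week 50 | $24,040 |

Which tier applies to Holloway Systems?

Total aggregate cash receipts: $11,720 + $21,590 + $8,850 + $29,500 + $5,550 + $3,880 + $29,620 + $13,320 + $25,850 + $4,490 + $24,040 = $178,410.
$160,000 < $178,410 ≤ $190,000, so Category B applies.

Category B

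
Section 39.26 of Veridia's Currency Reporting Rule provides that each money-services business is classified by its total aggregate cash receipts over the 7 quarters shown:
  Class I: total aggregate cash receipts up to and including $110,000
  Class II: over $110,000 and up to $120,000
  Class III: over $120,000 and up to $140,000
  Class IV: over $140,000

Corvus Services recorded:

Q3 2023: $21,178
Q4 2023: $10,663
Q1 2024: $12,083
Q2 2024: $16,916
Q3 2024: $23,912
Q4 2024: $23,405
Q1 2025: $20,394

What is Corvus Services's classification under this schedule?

Class III

Total aggregate cash receipts: $21,178 + $10,663 + $12,083 + $16,916 + $23,912 + $23,405 + $20,394 = $128,551.
$120,000 < $128,551 ≤ $140,000, so Class III applies.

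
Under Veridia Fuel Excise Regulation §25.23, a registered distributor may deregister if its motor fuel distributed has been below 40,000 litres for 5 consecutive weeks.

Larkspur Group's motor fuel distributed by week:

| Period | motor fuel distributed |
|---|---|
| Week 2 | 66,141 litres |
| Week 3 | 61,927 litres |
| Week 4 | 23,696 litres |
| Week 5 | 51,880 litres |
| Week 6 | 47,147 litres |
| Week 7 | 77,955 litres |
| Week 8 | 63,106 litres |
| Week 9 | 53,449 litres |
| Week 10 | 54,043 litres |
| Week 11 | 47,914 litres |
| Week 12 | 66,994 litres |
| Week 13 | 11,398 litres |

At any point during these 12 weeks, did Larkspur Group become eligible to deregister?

No

Weeks below 40,000 litres: Week 4, Week 13.
Longest run of consecutive weeks below the threshold: 1.
1 < 5, so Larkspur Group never became eligible.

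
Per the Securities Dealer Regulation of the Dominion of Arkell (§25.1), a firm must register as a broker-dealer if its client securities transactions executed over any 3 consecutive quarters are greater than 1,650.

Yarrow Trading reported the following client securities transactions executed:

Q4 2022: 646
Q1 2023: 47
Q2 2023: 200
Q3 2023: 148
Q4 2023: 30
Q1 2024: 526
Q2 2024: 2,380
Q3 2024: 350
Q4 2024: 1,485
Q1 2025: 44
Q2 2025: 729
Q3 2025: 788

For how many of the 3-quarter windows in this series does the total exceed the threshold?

5

Q4 2022–Q2 2023: 646 + 47 + 200 = 893 (under)
Q1 2023–Q3 2023: 47 + 200 + 148 = 395 (under)
Q2 2023–Q4 2023: 200 + 148 + 30 = 378 (under)
Q3 2023–Q1 2024: 148 + 30 + 526 = 704 (under)
Q4 2023–Q2 2024: 30 + 526 + 2,380 = 2,936 (over)
Q1 2024–Q3 2024: 526 + 2,380 + 350 = 3,256 (over)
Q2 2024–Q4 2024: 2,380 + 350 + 1,485 = 4,215 (over)
Q3 2024–Q1 2025: 350 + 1,485 + 44 = 1,879 (over)
Q4 2024–Q2 2025: 1,485 + 44 + 729 = 2,258 (over)
Q1 2025–Q3 2025: 44 + 729 + 788 = 1,561 (under)
5 windows exceed the threshold.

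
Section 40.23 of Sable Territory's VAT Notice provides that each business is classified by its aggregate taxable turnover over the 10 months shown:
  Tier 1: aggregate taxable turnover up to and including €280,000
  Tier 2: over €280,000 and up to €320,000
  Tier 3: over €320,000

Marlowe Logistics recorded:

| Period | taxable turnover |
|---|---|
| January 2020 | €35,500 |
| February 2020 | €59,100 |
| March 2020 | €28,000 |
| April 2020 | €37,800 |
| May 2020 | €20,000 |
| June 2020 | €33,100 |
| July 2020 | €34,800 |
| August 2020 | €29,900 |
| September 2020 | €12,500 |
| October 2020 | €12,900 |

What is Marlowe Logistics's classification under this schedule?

Tier 2

Aggregate taxable turnover: €35,500 + €59,100 + €28,000 + €37,800 + €20,000 + €33,100 + €34,800 + €29,900 + €12,500 + €12,900 = €303,600.
€280,000 < €303,600 ≤ €320,000, so Tier 2 applies.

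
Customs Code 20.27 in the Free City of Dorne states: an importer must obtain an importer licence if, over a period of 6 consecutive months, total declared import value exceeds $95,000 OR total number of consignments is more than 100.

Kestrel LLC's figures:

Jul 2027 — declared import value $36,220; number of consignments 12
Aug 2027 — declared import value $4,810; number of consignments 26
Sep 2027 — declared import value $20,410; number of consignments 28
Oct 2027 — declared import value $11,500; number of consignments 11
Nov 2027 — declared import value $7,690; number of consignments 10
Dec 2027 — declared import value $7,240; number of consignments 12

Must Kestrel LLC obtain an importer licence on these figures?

Total declared import value: $36,220 + $4,810 + $20,410 + $11,500 + $7,690 + $7,240 = $87,870 (≤ $95,000).
Total number of consignments: 12 + 26 + 28 + 11 + 10 + 12 = 99 (≤ 100).
The test is 'or': neither threshold is exceeded.

No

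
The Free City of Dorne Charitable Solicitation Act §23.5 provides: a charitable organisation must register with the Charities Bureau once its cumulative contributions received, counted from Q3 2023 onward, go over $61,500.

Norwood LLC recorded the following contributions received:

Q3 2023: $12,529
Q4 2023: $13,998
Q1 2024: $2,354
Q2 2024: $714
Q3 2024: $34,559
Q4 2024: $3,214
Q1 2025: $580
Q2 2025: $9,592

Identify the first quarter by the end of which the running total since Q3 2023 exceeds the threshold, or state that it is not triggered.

Q3 2024

Through Q3 2023: $12,529
Through Q4 2023: $26,527
Through Q1 2024: $28,881
Through Q2 2024: $29,595
Through Q3 2024: $64,154 ← exceeds threshold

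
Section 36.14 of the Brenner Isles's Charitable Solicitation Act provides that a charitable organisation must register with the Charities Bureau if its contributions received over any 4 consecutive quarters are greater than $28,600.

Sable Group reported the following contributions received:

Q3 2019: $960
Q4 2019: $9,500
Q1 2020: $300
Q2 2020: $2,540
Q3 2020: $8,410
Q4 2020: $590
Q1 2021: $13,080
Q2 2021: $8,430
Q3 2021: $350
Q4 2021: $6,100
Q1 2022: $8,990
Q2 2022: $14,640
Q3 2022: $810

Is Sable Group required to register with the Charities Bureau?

Q3 2019–Q2 2020: $960 + $9,500 + $300 + $2,540 = $13,300 (under)
Q4 2019–Q3 2020: $9,500 + $300 + $2,540 + $8,410 = $20,750 (under)
Q1 2020–Q4 2020: $300 + $2,540 + $8,410 + $590 = $11,840 (under)
Q2 2020–Q1 2021: $2,540 + $8,410 + $590 + $13,080 = $24,620 (under)
Q3 2020–Q2 2021: $8,410 + $590 + $13,080 + $8,430 = $30,510 (over)
Q4 2020–Q3 2021: $590 + $13,080 + $8,430 + $350 = $22,450 (under)
Q1 2021–Q4 2021: $13,080 + $8,430 + $350 + $6,100 = $27,960 (under)
Q2 2021–Q1 2022: $8,430 + $350 + $6,100 + $8,990 = $23,870 (under)
Q3 2021–Q2 2022: $350 + $6,100 + $8,990 + $14,640 = $30,080 (over)
Q4 2021–Q3 2022: $6,100 + $8,990 + $14,640 + $810 = $30,540 (over)
At least one window exceeds $28,600.

Yes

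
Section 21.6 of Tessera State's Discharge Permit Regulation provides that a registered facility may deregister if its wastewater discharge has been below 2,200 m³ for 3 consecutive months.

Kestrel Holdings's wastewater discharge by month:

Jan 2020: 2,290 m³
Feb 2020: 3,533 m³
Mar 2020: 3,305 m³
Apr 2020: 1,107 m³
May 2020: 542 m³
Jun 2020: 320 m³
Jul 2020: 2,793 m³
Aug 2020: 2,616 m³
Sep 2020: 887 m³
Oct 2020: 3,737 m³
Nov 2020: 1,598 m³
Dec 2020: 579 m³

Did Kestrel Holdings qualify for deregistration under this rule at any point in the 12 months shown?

Months below 2,200 m³: Apr 2020, May 2020, Jun 2020, Sep 2020, Nov 2020, Dec 2020.
Longest run of consecutive months below the threshold: 3.
3 ≥ 3, so Kestrel Holdings became eligible.

Yes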